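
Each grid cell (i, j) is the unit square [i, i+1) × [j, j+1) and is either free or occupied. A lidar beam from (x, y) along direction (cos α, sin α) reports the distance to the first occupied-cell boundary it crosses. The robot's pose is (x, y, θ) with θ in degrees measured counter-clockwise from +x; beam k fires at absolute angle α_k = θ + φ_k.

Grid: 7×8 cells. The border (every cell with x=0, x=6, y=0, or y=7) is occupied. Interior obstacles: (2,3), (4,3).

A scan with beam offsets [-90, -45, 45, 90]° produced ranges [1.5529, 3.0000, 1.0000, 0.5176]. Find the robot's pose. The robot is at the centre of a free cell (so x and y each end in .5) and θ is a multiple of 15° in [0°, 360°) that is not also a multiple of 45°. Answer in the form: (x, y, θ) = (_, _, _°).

(x, y, θ) = (2.5, 1.5, 165°)

Candidates: 28 free-cell centres × 16 headings = 448 poses. Raycast each; keep the one whose scan matches to 4 dp.
  (5.5, 1.5, 75°): beam 1 = 0.5176 ≠ 1.5529 ✗
  (4.5, 2.5, 150°): beam 1 = 0.5774 ≠ 1.5529 ✗
  (3.5, 1.5, 285°): beam 1 = 1.9319 ≠ 1.5529 ✗
  (1.5, 2.5, 285°): beam 1 = 0.5176 ≠ 1.5529 ✗
  (2.5, 2.5, 285°): beam 2 = 1.7321 ≠ 3.0000 ✗
  …
  (2.5, 1.5, 165°): r_1=1.5529, r_2=3.0000, r_3=1.0000, r_4=0.5176 — all match ✓
Only this pose fits every beam.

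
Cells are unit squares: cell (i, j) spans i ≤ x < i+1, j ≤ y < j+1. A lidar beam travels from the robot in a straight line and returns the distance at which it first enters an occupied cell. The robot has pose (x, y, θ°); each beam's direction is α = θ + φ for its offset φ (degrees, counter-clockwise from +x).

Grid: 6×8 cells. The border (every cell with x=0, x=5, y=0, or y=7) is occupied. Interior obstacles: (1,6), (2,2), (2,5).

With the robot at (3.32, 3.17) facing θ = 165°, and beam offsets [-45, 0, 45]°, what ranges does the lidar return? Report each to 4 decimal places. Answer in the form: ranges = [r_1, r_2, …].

beam 1: φ=-45°, α=120°
  d=(-0.5000,0.8660)  start (3,3)  tX=0.6400 tY=0.9584  stride 1/|dx|=2.0000 1/|dy|=1.1547
    cross x-line → (2,3), t=0.6400
    cross y-line → (2,4), t=0.9584
    cross y-line → (2,5), t=2.1131 (wall)
  → r_1 = 2.1131
beam 2: φ=0°, α=165°
  d=(-0.9659,0.2588)  start (3,3)  tX=0.3313 tY=3.2069  stride 1/|dx|=1.0353 1/|dy|=3.8637
    cross x-line → (2,3), t=0.3313
    cross x-line → (1,3), t=1.3666
    cross x-line → (0,3), t=2.4018 (wall)
  → r_2 = 2.4018
beam 3: φ=45°, α=210°
  d=(-0.8660,-0.5000)  start (3,3)  tX=0.3695 tY=0.3400  stride 1/|dx|=1.1547 1/|dy|=2.0000
    cross y-line → (3,2), t=0.3400
    cross x-line → (2,2), t=0.3695 (wall)
  → r_3 = 0.3695

ranges = [2.1131, 2.4018, 0.3695]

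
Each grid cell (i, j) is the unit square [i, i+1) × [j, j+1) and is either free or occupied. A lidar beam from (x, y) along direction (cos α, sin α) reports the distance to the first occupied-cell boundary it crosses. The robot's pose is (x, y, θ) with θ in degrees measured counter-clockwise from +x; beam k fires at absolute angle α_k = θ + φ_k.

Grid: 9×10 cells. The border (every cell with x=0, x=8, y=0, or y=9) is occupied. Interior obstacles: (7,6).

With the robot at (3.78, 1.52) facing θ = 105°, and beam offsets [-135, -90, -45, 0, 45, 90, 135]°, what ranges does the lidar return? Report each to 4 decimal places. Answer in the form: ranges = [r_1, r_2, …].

ranges = [1.0400, 4.3689, 8.4400, 7.7439, 3.2101, 2.0091, 0.6004]

beam 1: φ=-135°, α=330°
  dir = (cos 330°, sin 330°) = (0.8660, -0.5000); from cell (3,1)
  next x-line at t=0.2540, next y-line at t=1.0400; Δt_x=1.1547, Δt_y=2.0000
    x: enter (4,1) at t=0.2540
    y: enter (4,0) at t=1.0400 ← occupied
  → r_1 = 1.0400
beam 2: φ=-90°, α=15°
  dir = (cos 15°, sin 15°) = (0.9659, 0.2588); from cell (3,1)
  next x-line at t=0.2278, next y-line at t=1.8546; Δt_x=1.0353, Δt_y=3.8637
    x: enter (4,1) at t=0.2278
    x: enter (5,1) at t=1.2630
    y: enter (5,2) at t=1.8546
    x: enter (6,2) at t=2.2983
    x: enter (7,2) at t=3.3336
    x: enter (8,2) at t=4.3689 ← occupied
  → r_2 = 4.3689
beam 3: φ=-45°, α=60°
  dir = (cos 60°, sin 60°) = (0.5000, 0.8660); from cell (3,1)
  next x-line at t=0.4400, next y-line at t=0.5543; Δt_x=2.0000, Δt_y=1.1547
    x: enter (4,1) at t=0.4400
    y: enter (4,2) at t=0.5543
    y: enter (4,3) at t=1.7090
    x: enter (5,3) at t=2.4400
    y: enter (5,4) at t=2.8637
    y: enter (5,5) at t=4.0184
    x: enter (6,5) at t=4.4400
    y: enter (6,6) at t=5.1731
    y: enter (6,7) at t=6.3278
    x: enter (7,7) at t=6.4400
    y: enter (7,8) at t=7.4825
    x: enter (8,8) at t=8.4400 ← occupied
  → r_3 = 8.4400
beam 4: φ=0°, α=105°
  dir = (cos 105°, sin 105°) = (-0.2588, 0.9659); from cell (3,1)
  next x-line at t=3.0137, next y-line at t=0.4969; Δt_x=3.8637, Δt_y=1.0353
    y: enter (3,2) at t=0.4969
    y: enter (3,3) at t=1.5322
    y: enter (3,4) at t=2.5675
    x: enter (2,4) at t=3.0137
    y: enter (2,5) at t=3.6028
    y: enter (2,6) at t=4.6380
    y: enter (2,7) at t=5.6733
    y: enter (2,8) at t=6.7086
    x: enter (1,8) at t=6.8774
    y: enter (1,9) at t=7.7439 ← occupied
  → r_4 = 7.7439
beam 5: φ=45°, α=150°
  dir = (cos 150°, sin 150°) = (-0.8660, 0.5000); from cell (3,1)
  next x-line at t=0.9007, next y-line at t=0.9600; Δt_x=1.1547, Δt_y=2.0000
    x: enter (2,1) at t=0.9007
    y: enter (2,2) at t=0.9600
    x: enter (1,2) at t=2.0554
    y: enter (1,3) at t=2.9600
    x: enter (0,3) at t=3.2101 ← occupied
  → r_5 = 3.2101
beam 6: φ=90°, α=195°
  dir = (cos 195°, sin 195°) = (-0.9659, -0.2588); from cell (3,1)
  next x-line at t=0.8075, next y-line at t=2.0091; Δt_x=1.0353, Δt_y=3.8637
    x: enter (2,1) at t=0.8075
    x: enter (1,1) at t=1.8428
    y: enter (1,0) at t=2.0091 ← occupied
  → r_6 = 2.0091
beam 7: φ=135°, α=240°
  dir = (cos 240°, sin 240°) = (-0.5000, -0.8660); from cell (3,1)
  next x-line at t=1.5600, next y-line at t=0.6004; Δt_x=2.0000, Δt_y=1.1547
    y: enter (3,0) at t=0.6004 ← occupied
  → r_7 = 0.6004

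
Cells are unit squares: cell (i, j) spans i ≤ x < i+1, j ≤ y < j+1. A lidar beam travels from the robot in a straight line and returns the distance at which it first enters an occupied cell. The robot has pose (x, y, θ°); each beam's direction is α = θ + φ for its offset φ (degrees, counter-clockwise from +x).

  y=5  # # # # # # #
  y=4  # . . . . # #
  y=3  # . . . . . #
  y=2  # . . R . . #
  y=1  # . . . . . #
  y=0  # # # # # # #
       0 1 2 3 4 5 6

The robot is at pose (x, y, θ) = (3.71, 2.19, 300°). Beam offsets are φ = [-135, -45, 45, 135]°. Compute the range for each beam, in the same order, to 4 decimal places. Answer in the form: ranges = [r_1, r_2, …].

ranges = [2.8056, 1.2320, 2.3708, 2.9091]

beam 1: φ=-135°, α=165°
  d=(-0.9659,0.2588)  start (3,2)  tX=0.7350 tY=3.1296  stride 1/|dx|=1.0353 1/|dy|=3.8637
    cross x-line → (2,2), t=0.7350
    cross x-line → (1,2), t=1.7703
    cross x-line → (0,2), t=2.8056 (wall)
  → r_1 = 2.8056
beam 2: φ=-45°, α=255°
  d=(-0.2588,-0.9659)  start (3,2)  tX=2.7432 tY=0.1967  stride 1/|dx|=3.8637 1/|dy|=1.0353
    cross y-line → (3,1), t=0.1967
    cross y-line → (3,0), t=1.2320 (wall)
  → r_2 = 1.2320
beam 3: φ=45°, α=345°
  d=(0.9659,-0.2588)  start (3,2)  tX=0.3002 tY=0.7341  stride 1/|dx|=1.0353 1/|dy|=3.8637
    cross x-line → (4,2), t=0.3002
    cross y-line → (4,1), t=0.7341
    cross x-line → (5,1), t=1.3355
    cross x-line → (6,1), t=2.3708 (wall)
  → r_3 = 2.3708
beam 4: φ=135°, α=75°
  d=(0.2588,0.9659)  start (3,2)  tX=1.1205 tY=0.8386  stride 1/|dx|=3.8637 1/|dy|=1.0353
    cross y-line → (3,3), t=0.8386
    cross x-line → (4,3), t=1.1205
    cross y-line → (4,4), t=1.8738
    cross y-line → (4,5), t=2.9091 (wall)
  → r_4 = 2.9091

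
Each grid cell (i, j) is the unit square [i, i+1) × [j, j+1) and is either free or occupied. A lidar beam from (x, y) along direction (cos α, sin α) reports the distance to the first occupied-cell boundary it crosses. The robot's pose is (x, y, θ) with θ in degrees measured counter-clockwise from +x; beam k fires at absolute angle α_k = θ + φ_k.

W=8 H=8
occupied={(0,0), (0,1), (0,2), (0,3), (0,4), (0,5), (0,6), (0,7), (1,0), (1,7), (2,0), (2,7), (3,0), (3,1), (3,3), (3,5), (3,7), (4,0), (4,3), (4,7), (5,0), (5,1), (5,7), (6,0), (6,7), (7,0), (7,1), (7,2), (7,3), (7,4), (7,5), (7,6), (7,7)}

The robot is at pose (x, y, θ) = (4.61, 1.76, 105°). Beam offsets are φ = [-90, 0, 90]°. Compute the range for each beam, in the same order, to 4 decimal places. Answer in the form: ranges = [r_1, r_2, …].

beam 1: φ=-90°, α=15°
  direction (0.9659, 0.2588); cell (4,1); t to first gridline: x 0.4038, y 0.9273 (then +1.0353 / +3.8637)
    (5,1) via x @ 0.4038  # hit
  → r_1 = 0.4038
beam 2: φ=0°, α=105°
  direction (-0.2588, 0.9659); cell (4,1); t to first gridline: x 2.3569, y 0.2485 (then +3.8637 / +1.0353)
    (4,2) via y @ 0.2485
    (4,3) via y @ 1.2837  # hit
  → r_2 = 1.2837
beam 3: φ=90°, α=195°
  direction (-0.9659, -0.2588); cell (4,1); t to first gridline: x 0.6315, y 2.9364 (then +1.0353 / +3.8637)
    (3,1) via x @ 0.6315  # hit
  → r_3 = 0.6315

ranges = [0.4038, 1.2837, 0.6315]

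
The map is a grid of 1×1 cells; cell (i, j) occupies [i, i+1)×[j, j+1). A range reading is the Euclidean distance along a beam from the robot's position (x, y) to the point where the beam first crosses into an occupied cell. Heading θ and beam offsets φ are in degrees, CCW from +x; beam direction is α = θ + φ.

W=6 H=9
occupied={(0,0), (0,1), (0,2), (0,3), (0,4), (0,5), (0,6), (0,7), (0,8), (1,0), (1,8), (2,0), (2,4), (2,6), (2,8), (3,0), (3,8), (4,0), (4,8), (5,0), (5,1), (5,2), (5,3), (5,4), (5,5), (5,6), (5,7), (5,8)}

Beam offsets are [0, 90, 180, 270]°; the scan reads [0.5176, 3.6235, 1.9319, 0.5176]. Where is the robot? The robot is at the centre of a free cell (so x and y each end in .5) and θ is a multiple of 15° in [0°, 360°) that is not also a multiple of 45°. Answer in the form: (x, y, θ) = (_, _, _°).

(x, y, θ) = (1.5, 1.5, 285°)

Enumerate (i+0.5, j+0.5, θ) over the 26 free cells and 16 admissible headings. For each, cast all 4 beams and compare to the given ranges.
  (1.5, 6.5, 105°): beam 1 = 1.5529 ≠ 0.5176 ✗
  (1.5, 1.5, 165°): beam 2 = 0.5176 ≠ 3.6235 ✗
  (4.5, 6.5, 105°): beam 1 = 1.5529 ≠ 0.5176 ✗
  (1.5, 6.5, 120°): beam 1 = 1.0000 ≠ 0.5176 ✗
  (1.5, 1.5, 345°): beam 1 = 1.9319 ≠ 0.5176 ✗
  …
  (1.5, 1.5, 285°): r_1=0.5176, r_2=3.6235, r_3=1.9319, r_4=0.5176 — all match ✓
Unique over the lattice → pose = (1.5, 1.5, 285°).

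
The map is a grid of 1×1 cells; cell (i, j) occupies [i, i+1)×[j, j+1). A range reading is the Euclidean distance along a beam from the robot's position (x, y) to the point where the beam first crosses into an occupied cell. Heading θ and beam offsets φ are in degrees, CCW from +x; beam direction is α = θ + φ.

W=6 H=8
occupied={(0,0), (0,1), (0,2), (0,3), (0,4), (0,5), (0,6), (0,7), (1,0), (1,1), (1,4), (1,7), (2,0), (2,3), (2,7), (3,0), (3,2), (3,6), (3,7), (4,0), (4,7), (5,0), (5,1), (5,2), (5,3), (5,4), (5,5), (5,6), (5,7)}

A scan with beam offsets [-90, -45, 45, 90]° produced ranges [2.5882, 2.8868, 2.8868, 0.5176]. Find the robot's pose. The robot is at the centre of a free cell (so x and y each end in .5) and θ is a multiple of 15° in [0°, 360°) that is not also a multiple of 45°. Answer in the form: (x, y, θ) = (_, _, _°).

(x, y, θ) = (2.5, 4.5, 75°)

Enumerate (i+0.5, j+0.5, θ) over the 19 free cells and 16 admissible headings. For each, cast all 4 beams and compare to the given ranges.
  (4.5, 2.5, 330°): beam 1 = 1.7321 ≠ 2.5882 ✗
  (2.5, 2.5, 285°): beam 1 = 1.5529 ≠ 2.5882 ✗
  (2.5, 5.5, 165°): beam 1 = 1.5529 ≠ 2.5882 ✗
  …
  (2.5, 4.5, 75°): r_1=2.5882, r_2=2.8868, r_3=2.8868, r_4=0.5176 — all match ✓
No second candidate reproduces the full scan.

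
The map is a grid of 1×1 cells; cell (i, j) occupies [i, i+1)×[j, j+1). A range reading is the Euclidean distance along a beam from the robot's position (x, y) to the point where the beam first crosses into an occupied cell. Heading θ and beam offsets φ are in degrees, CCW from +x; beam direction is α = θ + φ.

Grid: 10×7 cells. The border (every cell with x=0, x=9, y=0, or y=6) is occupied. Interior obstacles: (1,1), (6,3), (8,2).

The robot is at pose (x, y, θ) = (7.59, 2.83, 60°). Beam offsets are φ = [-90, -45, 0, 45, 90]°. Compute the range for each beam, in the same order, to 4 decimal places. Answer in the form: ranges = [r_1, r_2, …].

beam 1: φ=-90°, α=330°
  cosα=0.8660 sinα=-0.5000 | (7,2) | tMaxX 0.4734 tMaxY 1.6600 | tΔX 1.1547 tΔY 2.0000
    t=0.4734 [x] (8,2) — stop
  → r_1 = 0.4734
beam 2: φ=-45°, α=15°
  cosα=0.9659 sinα=0.2588 | (7,2) | tMaxX 0.4245 tMaxY 0.6568 | tΔX 1.0353 tΔY 3.8637
    t=0.4245 [x] (8,2) — stop
  → r_2 = 0.4245
beam 3: φ=0°, α=60°
  cosα=0.5000 sinα=0.8660 | (7,2) | tMaxX 0.8200 tMaxY 0.1963 | tΔX 2.0000 tΔY 1.1547
    t=0.1963 [y] (7,3)
    t=0.8200 [x] (8,3)
    t=1.3510 [y] (8,4)
    t=2.5057 [y] (8,5)
    t=2.8200 [x] (9,5) — stop
  → r_3 = 2.8200
beam 4: φ=45°, α=105°
  cosα=-0.2588 sinα=0.9659 | (7,2) | tMaxX 2.2796 tMaxY 0.1760 | tΔX 3.8637 tΔY 1.0353
    t=0.1760 [y] (7,3)
    t=1.2113 [y] (7,4)
    t=2.2465 [y] (7,5)
    t=2.2796 [x] (6,5)
    t=3.2818 [y] (6,6) — stop
  → r_4 = 3.2818
beam 5: φ=90°, α=150°
  cosα=-0.8660 sinα=0.5000 | (7,2) | tMaxX 0.6813 tMaxY 0.3400 | tΔX 1.1547 tΔY 2.0000
    t=0.3400 [y] (7,3)
    t=0.6813 [x] (6,3) — stop
  → r_5 = 0.6813

ranges = [0.4734, 0.4245, 2.8200, 3.2818, 0.6813]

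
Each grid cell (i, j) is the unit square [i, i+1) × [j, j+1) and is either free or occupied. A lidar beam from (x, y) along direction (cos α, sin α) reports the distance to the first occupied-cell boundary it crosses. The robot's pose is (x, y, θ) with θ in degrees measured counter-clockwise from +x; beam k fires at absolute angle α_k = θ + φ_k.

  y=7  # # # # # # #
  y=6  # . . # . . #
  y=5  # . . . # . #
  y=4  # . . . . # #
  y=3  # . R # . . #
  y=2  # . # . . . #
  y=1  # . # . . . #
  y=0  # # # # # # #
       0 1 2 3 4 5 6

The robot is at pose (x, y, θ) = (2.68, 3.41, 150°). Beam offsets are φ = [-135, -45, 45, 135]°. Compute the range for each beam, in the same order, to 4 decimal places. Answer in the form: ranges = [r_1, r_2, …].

beam 1: φ=-135°, α=15°
  d=(0.9659,0.2588)  start (2,3)  tX=0.3313 tY=2.2796  stride 1/|dx|=1.0353 1/|dy|=3.8637
    cross x-line → (3,3), t=0.3313 (wall)
  → r_1 = 0.3313
beam 2: φ=-45°, α=105°
  d=(-0.2588,0.9659)  start (2,3)  tX=2.6273 tY=0.6108  stride 1/|dx|=3.8637 1/|dy|=1.0353
    cross y-line → (2,4), t=0.6108
    cross y-line → (2,5), t=1.6461
    cross x-line → (1,5), t=2.6273
    cross y-line → (1,6), t=2.6814
    cross y-line → (1,7), t=3.7166 (wall)
  → r_2 = 3.7166
beam 3: φ=45°, α=195°
  d=(-0.9659,-0.2588)  start (2,3)  tX=0.7040 tY=1.5841  stride 1/|dx|=1.0353 1/|dy|=3.8637
    cross x-line → (1,3), t=0.7040
    cross y-line → (1,2), t=1.5841
    cross x-line → (0,2), t=1.7393 (wall)
  → r_3 = 1.7393
beam 4: φ=135°, α=285°
  d=(0.2588,-0.9659)  start (2,3)  tX=1.2364 tY=0.4245  stride 1/|dx|=3.8637 1/|dy|=1.0353
    cross y-line → (2,2), t=0.4245 (wall)
  → r_4 = 0.4245

ranges = [0.3313, 3.7166, 1.7393, 0.4245]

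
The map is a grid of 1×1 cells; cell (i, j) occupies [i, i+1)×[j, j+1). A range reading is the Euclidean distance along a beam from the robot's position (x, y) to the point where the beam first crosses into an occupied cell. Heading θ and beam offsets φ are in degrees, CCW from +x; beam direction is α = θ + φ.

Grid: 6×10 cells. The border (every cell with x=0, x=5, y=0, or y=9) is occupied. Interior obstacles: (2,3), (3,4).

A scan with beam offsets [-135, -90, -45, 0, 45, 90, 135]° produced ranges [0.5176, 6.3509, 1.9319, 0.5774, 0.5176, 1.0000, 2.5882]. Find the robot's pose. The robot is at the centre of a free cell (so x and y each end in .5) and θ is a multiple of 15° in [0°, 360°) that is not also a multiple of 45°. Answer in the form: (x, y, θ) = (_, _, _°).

(x, y, θ) = (1.5, 3.5, 150°)

The pose lattice has 30·16 = 480 candidates. Test each by forward raycasting.
  (1.5, 6.5, 15°): beam 1 = 1.0000 ≠ 0.5176 ✗
  (4.5, 3.5, 285°): beam 1 = 1.0000 ≠ 0.5176 ✗
  (2.5, 8.5, 255°): beam 1 = 0.5774 ≠ 0.5176 ✗
  …
  (1.5, 3.5, 150°): r_1=0.5176, r_2=6.3509, r_3=1.9319, r_4=0.5774, r_5=0.5176, r_6=1.0000, r_7=2.5882 — all match ✓
Only this pose fits every beam.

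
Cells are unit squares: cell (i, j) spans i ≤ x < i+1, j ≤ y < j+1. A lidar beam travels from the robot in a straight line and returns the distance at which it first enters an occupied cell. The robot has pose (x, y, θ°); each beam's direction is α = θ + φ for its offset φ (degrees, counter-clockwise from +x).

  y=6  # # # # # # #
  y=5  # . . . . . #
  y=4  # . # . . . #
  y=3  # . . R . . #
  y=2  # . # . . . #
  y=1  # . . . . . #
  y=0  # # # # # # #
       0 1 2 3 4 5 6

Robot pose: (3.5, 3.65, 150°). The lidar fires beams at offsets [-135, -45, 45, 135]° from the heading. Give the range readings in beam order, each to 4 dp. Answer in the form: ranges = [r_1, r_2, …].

ranges = [2.5882, 2.4329, 2.5882, 2.7435]

beam 1: φ=-135°, α=15°
  direction (0.9659, 0.2588); cell (3,3); t to first gridline: x 0.5176, y 1.3523 (then +1.0353 / +3.8637)
    (4,3) via x @ 0.5176
    (4,4) via y @ 1.3523
    (5,4) via x @ 1.5529
    (6,4) via x @ 2.5882  # hit
  → r_1 = 2.5882
beam 2: φ=-45°, α=105°
  direction (-0.2588, 0.9659); cell (3,3); t to first gridline: x 1.9319, y 0.3623 (then +3.8637 / +1.0353)
    (3,4) via y @ 0.3623
    (3,5) via y @ 1.3976
    (2,5) via x @ 1.9319
    (2,6) via y @ 2.4329  # hit
  → r_2 = 2.4329
beam 3: φ=45°, α=195°
  direction (-0.9659, -0.2588); cell (3,3); t to first gridline: x 0.5176, y 2.5114 (then +1.0353 / +3.8637)
    (2,3) via x @ 0.5176
    (1,3) via x @ 1.5529
    (1,2) via y @ 2.5114
    (0,2) via x @ 2.5882  # hit
  → r_3 = 2.5882
beam 4: φ=135°, α=285°
  direction (0.2588, -0.9659); cell (3,3); t to first gridline: x 1.9319, y 0.6729 (then +3.8637 / +1.0353)
    (3,2) via y @ 0.6729
    (3,1) via y @ 1.7082
    (4,1) via x @ 1.9319
    (4,0) via y @ 2.7435  # hit
  → r_4 = 2.7435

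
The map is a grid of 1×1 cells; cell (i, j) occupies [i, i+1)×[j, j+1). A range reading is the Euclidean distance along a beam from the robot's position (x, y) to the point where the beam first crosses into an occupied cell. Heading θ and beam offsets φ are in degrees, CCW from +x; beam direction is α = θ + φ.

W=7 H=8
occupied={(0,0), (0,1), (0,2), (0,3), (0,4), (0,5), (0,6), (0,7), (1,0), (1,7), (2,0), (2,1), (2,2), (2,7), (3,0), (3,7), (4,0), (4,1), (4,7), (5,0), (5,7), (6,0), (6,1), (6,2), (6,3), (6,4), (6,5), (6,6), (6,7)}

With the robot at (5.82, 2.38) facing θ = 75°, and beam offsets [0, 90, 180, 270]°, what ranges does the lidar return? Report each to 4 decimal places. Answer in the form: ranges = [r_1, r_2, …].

beam 1: φ=0°, α=75°
  d=(0.2588,0.9659)  start (5,2)  tX=0.6955 tY=0.6419  stride 1/|dx|=3.8637 1/|dy|=1.0353
    cross y-line → (5,3), t=0.6419
    cross x-line → (6,3), t=0.6955 (wall)
  → r_1 = 0.6955
beam 2: φ=90°, α=165°
  d=(-0.9659,0.2588)  start (5,2)  tX=0.8489 tY=2.3955  stride 1/|dx|=1.0353 1/|dy|=3.8637
    cross x-line → (4,2), t=0.8489
    cross x-line → (3,2), t=1.8842
    cross y-line → (3,3), t=2.3955
    cross x-line → (2,3), t=2.9195
    cross x-line → (1,3), t=3.9548
    cross x-line → (0,3), t=4.9900 (wall)
  → r_2 = 4.9900
beam 3: φ=180°, α=255°
  d=(-0.2588,-0.9659)  start (5,2)  tX=3.1682 tY=0.3934  stride 1/|dx|=3.8637 1/|dy|=1.0353
    cross y-line → (5,1), t=0.3934
    cross y-line → (5,0), t=1.4287 (wall)
  → r_3 = 1.4287
beam 4: φ=270°, α=345°
  d=(0.9659,-0.2588)  start (5,2)  tX=0.1863 tY=1.4682  stride 1/|dx|=1.0353 1/|dy|=3.8637
    cross x-line → (6,2), t=0.1863 (wall)
  → r_4 = 0.1863

ranges = [0.6955, 4.9900, 1.4287, 0.1863]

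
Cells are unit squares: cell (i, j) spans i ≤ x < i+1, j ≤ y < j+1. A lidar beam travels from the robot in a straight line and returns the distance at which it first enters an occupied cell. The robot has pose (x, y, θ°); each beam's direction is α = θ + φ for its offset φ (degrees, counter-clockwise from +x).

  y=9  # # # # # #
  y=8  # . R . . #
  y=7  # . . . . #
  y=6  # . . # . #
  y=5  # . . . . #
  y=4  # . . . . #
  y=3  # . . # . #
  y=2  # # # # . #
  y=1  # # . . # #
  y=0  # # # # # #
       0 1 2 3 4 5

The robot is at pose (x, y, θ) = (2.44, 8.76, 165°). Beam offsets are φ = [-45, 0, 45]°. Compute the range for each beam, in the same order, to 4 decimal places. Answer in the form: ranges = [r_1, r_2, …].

ranges = [0.2771, 0.9273, 1.6628]

beam 1: φ=-45°, α=120°
  direction (-0.5000, 0.8660); cell (2,8); t to first gridline: x 0.8800, y 0.2771 (then +2.0000 / +1.1547)
    (2,9) via y @ 0.2771  # hit
  → r_1 = 0.2771
beam 2: φ=0°, α=165°
  direction (-0.9659, 0.2588); cell (2,8); t to first gridline: x 0.4555, y 0.9273 (then +1.0353 / +3.8637)
    (1,8) via x @ 0.4555
    (1,9) via y @ 0.9273  # hit
  → r_2 = 0.9273
beam 3: φ=45°, α=210°
  direction (-0.8660, -0.5000); cell (2,8); t to first gridline: x 0.5081, y 1.5200 (then +1.1547 / +2.0000)
    (1,8) via x @ 0.5081
    (1,7) via y @ 1.5200
    (0,7) via x @ 1.6628  # hit
  → r_3 = 1.6628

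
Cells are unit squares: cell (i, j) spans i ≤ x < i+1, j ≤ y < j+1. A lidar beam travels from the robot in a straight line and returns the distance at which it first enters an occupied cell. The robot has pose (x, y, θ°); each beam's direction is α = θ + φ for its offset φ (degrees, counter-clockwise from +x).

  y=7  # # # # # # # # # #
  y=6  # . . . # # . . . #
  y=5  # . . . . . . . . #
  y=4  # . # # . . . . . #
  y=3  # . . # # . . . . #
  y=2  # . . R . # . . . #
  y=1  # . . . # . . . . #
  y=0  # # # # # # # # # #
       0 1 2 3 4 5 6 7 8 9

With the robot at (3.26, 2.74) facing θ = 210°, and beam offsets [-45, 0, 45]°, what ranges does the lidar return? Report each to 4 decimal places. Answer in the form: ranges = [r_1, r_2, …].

ranges = [2.3397, 2.6096, 1.8014]

beam 1: φ=-45°, α=165°
  dir = (cos 165°, sin 165°) = (-0.9659, 0.2588); from cell (3,2)
  next x-line at t=0.2692, next y-line at t=1.0046; Δt_x=1.0353, Δt_y=3.8637
    x: enter (2,2) at t=0.2692
    y: enter (2,3) at t=1.0046
    x: enter (1,3) at t=1.3044
    x: enter (0,3) at t=2.3397 ← occupied
  → r_1 = 2.3397
beam 2: φ=0°, α=210°
  dir = (cos 210°, sin 210°) = (-0.8660, -0.5000); from cell (3,2)
  next x-line at t=0.3002, next y-line at t=1.4800; Δt_x=1.1547, Δt_y=2.0000
    x: enter (2,2) at t=0.3002
    x: enter (1,2) at t=1.4549
    y: enter (1,1) at t=1.4800
    x: enter (0,1) at t=2.6096 ← occupied
  → r_2 = 2.6096
beam 3: φ=45°, α=255°
  dir = (cos 255°, sin 255°) = (-0.2588, -0.9659); from cell (3,2)
  next x-line at t=1.0046, next y-line at t=0.7661; Δt_x=3.8637, Δt_y=1.0353
    y: enter (3,1) at t=0.7661
    x: enter (2,1) at t=1.0046
    y: enter (2,0) at t=1.8014 ← occupied
  → r_3 = 1.8014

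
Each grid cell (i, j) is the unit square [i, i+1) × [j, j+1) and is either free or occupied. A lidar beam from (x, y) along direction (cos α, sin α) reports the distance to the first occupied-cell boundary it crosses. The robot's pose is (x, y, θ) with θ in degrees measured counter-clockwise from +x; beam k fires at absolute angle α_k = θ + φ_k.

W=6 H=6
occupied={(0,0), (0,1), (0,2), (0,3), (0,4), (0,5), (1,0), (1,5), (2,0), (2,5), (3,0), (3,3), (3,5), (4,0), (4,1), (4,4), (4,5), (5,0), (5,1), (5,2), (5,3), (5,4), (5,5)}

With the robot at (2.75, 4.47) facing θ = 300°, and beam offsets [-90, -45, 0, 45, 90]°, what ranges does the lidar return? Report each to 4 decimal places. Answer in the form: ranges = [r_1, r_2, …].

beam 1: φ=-90°, α=210°
  cosα=-0.8660 sinα=-0.5000 | (2,4) | tMaxX 0.8660 tMaxY 0.9400 | tΔX 1.1547 tΔY 2.0000
    t=0.8660 [x] (1,4)
    t=0.9400 [y] (1,3)
    t=2.0207 [x] (0,3) — stop
  → r_1 = 2.0207
beam 2: φ=-45°, α=255°
  cosα=-0.2588 sinα=-0.9659 | (2,4) | tMaxX 2.8978 tMaxY 0.4866 | tΔX 3.8637 tΔY 1.0353
    t=0.4866 [y] (2,3)
    t=1.5219 [y] (2,2)
    t=2.5571 [y] (2,1)
    t=2.8978 [x] (1,1)
    t=3.5924 [y] (1,0) — stop
  → r_2 = 3.5924
beam 3: φ=0°, α=300°
  cosα=0.5000 sinα=-0.8660 | (2,4) | tMaxX 0.5000 tMaxY 0.5427 | tΔX 2.0000 tΔY 1.1547
    t=0.5000 [x] (3,4)
    t=0.5427 [y] (3,3) — stop
  → r_3 = 0.5427
beam 4: φ=45°, α=345°
  cosα=0.9659 sinα=-0.2588 | (2,4) | tMaxX 0.2588 tMaxY 1.8159 | tΔX 1.0353 tΔY 3.8637
    t=0.2588 [x] (3,4)
    t=1.2941 [x] (4,4) — stop
  → r_4 = 1.2941
beam 5: φ=90°, α=30°
  cosα=0.8660 sinα=0.5000 | (2,4) | tMaxX 0.2887 tMaxY 1.0600 | tΔX 1.1547 tΔY 2.0000
    t=0.2887 [x] (3,4)
    t=1.0600 [y] (3,5) — stop
  → r_5 = 1.0600

ranges = [2.0207, 3.5924, 0.5427, 1.2941, 1.0600]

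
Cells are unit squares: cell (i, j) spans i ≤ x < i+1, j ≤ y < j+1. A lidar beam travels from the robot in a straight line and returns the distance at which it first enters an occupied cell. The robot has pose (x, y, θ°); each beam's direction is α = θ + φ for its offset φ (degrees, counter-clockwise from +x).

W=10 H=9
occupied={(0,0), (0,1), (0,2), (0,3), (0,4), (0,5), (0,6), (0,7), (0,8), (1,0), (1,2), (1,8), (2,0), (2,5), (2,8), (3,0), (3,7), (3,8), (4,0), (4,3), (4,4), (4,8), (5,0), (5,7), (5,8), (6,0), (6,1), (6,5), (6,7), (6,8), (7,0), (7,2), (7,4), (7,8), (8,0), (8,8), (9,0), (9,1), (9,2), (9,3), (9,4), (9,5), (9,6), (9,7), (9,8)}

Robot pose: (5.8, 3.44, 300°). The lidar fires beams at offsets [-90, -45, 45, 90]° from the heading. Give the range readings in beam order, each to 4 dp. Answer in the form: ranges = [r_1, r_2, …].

ranges = [4.8800, 2.5261, 1.7000, 1.3856]

beam 1: φ=-90°, α=210°
  dir = (cos 210°, sin 210°) = (-0.8660, -0.5000); from cell (5,3)
  next x-line at t=0.9238, next y-line at t=0.8800; Δt_x=1.1547, Δt_y=2.0000
    y: enter (5,2) at t=0.8800
    x: enter (4,2) at t=0.9238
    x: enter (3,2) at t=2.0785
    y: enter (3,1) at t=2.8800
    x: enter (2,1) at t=3.2332
    x: enter (1,1) at t=4.3879
    y: enter (1,0) at t=4.8800 ← occupied
  → r_1 = 4.8800
beam 2: φ=-45°, α=255°
  dir = (cos 255°, sin 255°) = (-0.2588, -0.9659); from cell (5,3)
  next x-line at t=3.0910, next y-line at t=0.4555; Δt_x=3.8637, Δt_y=1.0353
    y: enter (5,2) at t=0.4555
    y: enter (5,1) at t=1.4908
    y: enter (5,0) at t=2.5261 ← occupied
  → r_2 = 2.5261
beam 3: φ=45°, α=345°
  dir = (cos 345°, sin 345°) = (0.9659, -0.2588); from cell (5,3)
  next x-line at t=0.2071, next y-line at t=1.7000; Δt_x=1.0353, Δt_y=3.8637
    x: enter (6,3) at t=0.2071
    x: enter (7,3) at t=1.2423
    y: enter (7,2) at t=1.7000 ← occupied
  → r_3 = 1.7000
beam 4: φ=90°, α=30°
  dir = (cos 30°, sin 30°) = (0.8660, 0.5000); from cell (5,3)
  next x-line at t=0.2309, next y-line at t=1.1200; Δt_x=1.1547, Δt_y=2.0000
    x: enter (6,3) at t=0.2309
    y: enter (6,4) at t=1.1200
    x: enter (7,4) at t=1.3856 ← occupied
  → r_4 = 1.3856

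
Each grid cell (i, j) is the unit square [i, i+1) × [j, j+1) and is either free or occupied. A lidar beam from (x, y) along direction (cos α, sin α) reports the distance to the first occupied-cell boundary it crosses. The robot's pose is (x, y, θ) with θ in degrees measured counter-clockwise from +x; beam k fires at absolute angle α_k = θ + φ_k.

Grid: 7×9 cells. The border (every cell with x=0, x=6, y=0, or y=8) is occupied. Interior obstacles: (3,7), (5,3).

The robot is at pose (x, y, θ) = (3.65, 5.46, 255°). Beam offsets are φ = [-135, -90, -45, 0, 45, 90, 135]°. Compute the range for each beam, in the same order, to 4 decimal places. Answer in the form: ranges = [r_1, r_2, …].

ranges = [2.9329, 2.7435, 3.0600, 4.6173, 2.7000, 2.4329, 2.7135]

beam 1: φ=-135°, α=120°
  dir = (cos 120°, sin 120°) = (-0.5000, 0.8660); from cell (3,5)
  next x-line at t=1.3000, next y-line at t=0.6235; Δt_x=2.0000, Δt_y=1.1547
    y: enter (3,6) at t=0.6235
    x: enter (2,6) at t=1.3000
    y: enter (2,7) at t=1.7782
    y: enter (2,8) at t=2.9329 ← occupied
  → r_1 = 2.9329
beam 2: φ=-90°, α=165°
  dir = (cos 165°, sin 165°) = (-0.9659, 0.2588); from cell (3,5)
  next x-line at t=0.6729, next y-line at t=2.0864; Δt_x=1.0353, Δt_y=3.8637
    x: enter (2,5) at t=0.6729
    x: enter (1,5) at t=1.7082
    y: enter (1,6) at t=2.0864
    x: enter (0,6) at t=2.7435 ← occupied
  → r_2 = 2.7435
beam 3: φ=-45°, α=210°
  dir = (cos 210°, sin 210°) = (-0.8660, -0.5000); from cell (3,5)
  next x-line at t=0.7506, next y-line at t=0.9200; Δt_x=1.1547, Δt_y=2.0000
    x: enter (2,5) at t=0.7506
    y: enter (2,4) at t=0.9200
    x: enter (1,4) at t=1.9053
    y: enter (1,3) at t=2.9200
    x: enter (0,3) at t=3.0600 ← occupied
  → r_3 = 3.0600
beam 4: φ=0°, α=255°
  dir = (cos 255°, sin 255°) = (-0.2588, -0.9659); from cell (3,5)
  next x-line at t=2.5114, next y-line at t=0.4762; Δt_x=3.8637, Δt_y=1.0353
    y: enter (3,4) at t=0.4762
    y: enter (3,3) at t=1.5115
    x: enter (2,3) at t=2.5114
    y: enter (2,2) at t=2.5468
    y: enter (2,1) at t=3.5821
    y: enter (2,0) at t=4.6173 ← occupied
  → r_4 = 4.6173
beam 5: φ=45°, α=300°
  dir = (cos 300°, sin 300°) = (0.5000, -0.8660); from cell (3,5)
  next x-line at t=0.7000, next y-line at t=0.5312; Δt_x=2.0000, Δt_y=1.1547
    y: enter (3,4) at t=0.5312
    x: enter (4,4) at t=0.7000
    y: enter (4,3) at t=1.6859
    x: enter (5,3) at t=2.7000 ← occupied
  → r_5 = 2.7000
beam 6: φ=90°, α=345°
  dir = (cos 345°, sin 345°) = (0.9659, -0.2588); from cell (3,5)
  next x-line at t=0.3623, next y-line at t=1.7773; Δt_x=1.0353, Δt_y=3.8637
    x: enter (4,5) at t=0.3623
    x: enter (5,5) at t=1.3976
    y: enter (5,4) at t=1.7773
    x: enter (6,4) at t=2.4329 ← occupied
  → r_6 = 2.4329
beam 7: φ=135°, α=30°
  dir = (cos 30°, sin 30°) = (0.8660, 0.5000); from cell (3,5)
  next x-line at t=0.4041, next y-line at t=1.0800; Δt_x=1.1547, Δt_y=2.0000
    x: enter (4,5) at t=0.4041
    y: enter (4,6) at t=1.0800
    x: enter (5,6) at t=1.5588
    x: enter (6,6) at t=2.7135 ← occupied
  → r_7 = 2.7135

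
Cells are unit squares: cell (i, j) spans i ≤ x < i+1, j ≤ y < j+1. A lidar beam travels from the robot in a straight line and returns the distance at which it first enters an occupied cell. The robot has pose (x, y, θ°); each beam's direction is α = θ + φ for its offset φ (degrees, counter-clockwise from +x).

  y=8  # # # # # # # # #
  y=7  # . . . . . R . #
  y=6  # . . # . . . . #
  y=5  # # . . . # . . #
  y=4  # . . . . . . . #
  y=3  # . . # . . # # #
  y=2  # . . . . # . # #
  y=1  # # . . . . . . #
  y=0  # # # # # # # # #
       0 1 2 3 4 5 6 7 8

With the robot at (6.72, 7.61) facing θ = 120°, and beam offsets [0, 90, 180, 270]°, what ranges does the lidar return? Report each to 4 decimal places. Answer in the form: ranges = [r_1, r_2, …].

beam 1: φ=0°, α=120°
  cosα=-0.5000 sinα=0.8660 | (6,7) | tMaxX 1.4400 tMaxY 0.4503 | tΔX 2.0000 tΔY 1.1547
    t=0.4503 [y] (6,8) — stop
  → r_1 = 0.4503
beam 2: φ=90°, α=210°
  cosα=-0.8660 sinα=-0.5000 | (6,7) | tMaxX 0.8314 tMaxY 1.2200 | tΔX 1.1547 tΔY 2.0000
    t=0.8314 [x] (5,7)
    t=1.2200 [y] (5,6)
    t=1.9861 [x] (4,6)
    t=3.1408 [x] (3,6) — stop
  → r_2 = 3.1408
beam 3: φ=180°, α=300°
  cosα=0.5000 sinα=-0.8660 | (6,7) | tMaxX 0.5600 tMaxY 0.7044 | tΔX 2.0000 tΔY 1.1547
    t=0.5600 [x] (7,7)
    t=0.7044 [y] (7,6)
    t=1.8591 [y] (7,5)
    t=2.5600 [x] (8,5) — stop
  → r_3 = 2.5600
beam 4: φ=270°, α=30°
  cosα=0.8660 sinα=0.5000 | (6,7) | tMaxX 0.3233 tMaxY 0.7800 | tΔX 1.1547 tΔY 2.0000
    t=0.3233 [x] (7,7)
    t=0.7800 [y] (7,8) — stop
  → r_4 = 0.7800

ranges = [0.4503, 3.1408, 2.5600, 0.7800]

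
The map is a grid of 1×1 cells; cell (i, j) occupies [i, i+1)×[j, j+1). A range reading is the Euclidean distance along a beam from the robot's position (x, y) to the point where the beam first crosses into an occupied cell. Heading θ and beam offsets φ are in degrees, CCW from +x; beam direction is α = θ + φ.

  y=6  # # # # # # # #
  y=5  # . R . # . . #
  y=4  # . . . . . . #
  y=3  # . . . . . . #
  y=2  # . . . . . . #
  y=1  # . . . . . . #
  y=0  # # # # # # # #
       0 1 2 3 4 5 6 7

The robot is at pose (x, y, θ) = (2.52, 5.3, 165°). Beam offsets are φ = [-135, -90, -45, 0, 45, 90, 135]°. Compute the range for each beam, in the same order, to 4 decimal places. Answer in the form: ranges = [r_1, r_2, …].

beam 1: φ=-135°, α=30°
  dir = (cos 30°, sin 30°) = (0.8660, 0.5000); from cell (2,5)
  next x-line at t=0.5543, next y-line at t=1.4000; Δt_x=1.1547, Δt_y=2.0000
    x: enter (3,5) at t=0.5543
    y: enter (3,6) at t=1.4000 ← occupied
  → r_1 = 1.4000
beam 2: φ=-90°, α=75°
  dir = (cos 75°, sin 75°) = (0.2588, 0.9659); from cell (2,5)
  next x-line at t=1.8546, next y-line at t=0.7247; Δt_x=3.8637, Δt_y=1.0353
    y: enter (2,6) at t=0.7247 ← occupied
  → r_2 = 0.7247
beam 3: φ=-45°, α=120°
  dir = (cos 120°, sin 120°) = (-0.5000, 0.8660); from cell (2,5)
  next x-line at t=1.0400, next y-line at t=0.8083; Δt_x=2.0000, Δt_y=1.1547
    y: enter (2,6) at t=0.8083 ← occupied
  → r_3 = 0.8083
beam 4: φ=0°, α=165°
  dir = (cos 165°, sin 165°) = (-0.9659, 0.2588); from cell (2,5)
  next x-line at t=0.5383, next y-line at t=2.7046; Δt_x=1.0353, Δt_y=3.8637
    x: enter (1,5) at t=0.5383
    x: enter (0,5) at t=1.5736 ← occupied
  → r_4 = 1.5736
beam 5: φ=45°, α=210°
  dir = (cos 210°, sin 210°) = (-0.8660, -0.5000); from cell (2,5)
  next x-line at t=0.6004, next y-line at t=0.6000; Δt_x=1.1547, Δt_y=2.0000
    y: enter (2,4) at t=0.6000
    x: enter (1,4) at t=0.6004
    x: enter (0,4) at t=1.7551 ← occupied
  → r_5 = 1.7551
beam 6: φ=90°, α=255°
  dir = (cos 255°, sin 255°) = (-0.2588, -0.9659); from cell (2,5)
  next x-line at t=2.0091, next y-line at t=0.3106; Δt_x=3.8637, Δt_y=1.0353
    y: enter (2,4) at t=0.3106
    y: enter (2,3) at t=1.3459
    x: enter (1,3) at t=2.0091
    y: enter (1,2) at t=2.3811
    y: enter (1,1) at t=3.4164
    y: enter (1,0) at t=4.4517 ← occupied
  → r_6 = 4.4517
beam 7: φ=135°, α=300°
  dir = (cos 300°, sin 300°) = (0.5000, -0.8660); from cell (2,5)
  next x-line at t=0.9600, next y-line at t=0.3464; Δt_x=2.0000, Δt_y=1.1547
    y: enter (2,4) at t=0.3464
    x: enter (3,4) at t=0.9600
    y: enter (3,3) at t=1.5011
    y: enter (3,2) at t=2.6558
    x: enter (4,2) at t=2.9600
    y: enter (4,1) at t=3.8105
    x: enter (5,1) at t=4.9600
    y: enter (5,0) at t=4.9652 ← occupied
  → r_7 = 4.9652

ranges = [1.4000, 0.7247, 0.8083, 1.5736, 1.7551, 4.4517, 4.9652]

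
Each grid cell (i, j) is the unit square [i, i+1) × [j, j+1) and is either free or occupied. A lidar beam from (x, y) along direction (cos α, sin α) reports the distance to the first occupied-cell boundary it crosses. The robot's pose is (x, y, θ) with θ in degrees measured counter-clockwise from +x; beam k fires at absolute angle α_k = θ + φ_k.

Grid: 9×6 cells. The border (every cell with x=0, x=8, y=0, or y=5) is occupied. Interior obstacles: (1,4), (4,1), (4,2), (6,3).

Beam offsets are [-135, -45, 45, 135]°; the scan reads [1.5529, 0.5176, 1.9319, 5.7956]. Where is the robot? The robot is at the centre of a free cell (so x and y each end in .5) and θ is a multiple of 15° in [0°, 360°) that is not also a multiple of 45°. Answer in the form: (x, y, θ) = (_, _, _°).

(x, y, θ) = (7.5, 2.5, 30°)

Candidates: 24 free-cell centres × 16 headings = 384 poses. Raycast each; keep the one whose scan matches to 4 dp.
  (2.5, 4.5, 75°): beam 1 = 3.0000 ≠ 1.5529 ✗
  (2.5, 4.5, 300°): beam 1 = 0.5176 ≠ 1.5529 ✗
  (2.5, 2.5, 15°): beam 1 = 1.7321 ≠ 1.5529 ✗
  …
  (7.5, 2.5, 30°): r_1=1.5529, r_2=0.5176, r_3=1.9319, r_4=5.7956 — all match ✓
Only this pose fits every beam.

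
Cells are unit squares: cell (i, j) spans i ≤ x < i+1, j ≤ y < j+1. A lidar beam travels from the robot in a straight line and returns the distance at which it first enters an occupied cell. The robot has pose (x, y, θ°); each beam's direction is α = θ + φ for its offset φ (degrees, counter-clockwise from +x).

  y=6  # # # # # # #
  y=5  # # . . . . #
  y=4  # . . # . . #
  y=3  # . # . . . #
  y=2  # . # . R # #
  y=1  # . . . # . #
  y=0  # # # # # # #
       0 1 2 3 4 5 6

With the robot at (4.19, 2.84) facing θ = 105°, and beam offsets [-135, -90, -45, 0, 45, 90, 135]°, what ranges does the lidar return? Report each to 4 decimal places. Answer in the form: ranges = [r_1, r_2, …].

beam 1: φ=-135°, α=330°
  direction (0.8660, -0.5000); cell (4,2); t to first gridline: x 0.9353, y 1.6800 (then +1.1547 / +2.0000)
    (5,2) via x @ 0.9353  # hit
  → r_1 = 0.9353
beam 2: φ=-90°, α=15°
  direction (0.9659, 0.2588); cell (4,2); t to first gridline: x 0.8386, y 0.6182 (then +1.0353 / +3.8637)
    (4,3) via y @ 0.6182
    (5,3) via x @ 0.8386
    (6,3) via x @ 1.8738  # hit
  → r_2 = 1.8738
beam 3: φ=-45°, α=60°
  direction (0.5000, 0.8660); cell (4,2); t to first gridline: x 1.6200, y 0.1848 (then +2.0000 / +1.1547)
    (4,3) via y @ 0.1848
    (4,4) via y @ 1.3395
    (5,4) via x @ 1.6200
    (5,5) via y @ 2.4942
    (6,5) via x @ 3.6200  # hit
  → r_3 = 3.6200
beam 4: φ=0°, α=105°
  direction (-0.2588, 0.9659); cell (4,2); t to first gridline: x 0.7341, y 0.1656 (then +3.8637 / +1.0353)
    (4,3) via y @ 0.1656
    (3,3) via x @ 0.7341
    (3,4) via y @ 1.2009  # hit
  → r_4 = 1.2009
beam 5: φ=45°, α=150°
  direction (-0.8660, 0.5000); cell (4,2); t to first gridline: x 0.2194, y 0.3200 (then +1.1547 / +2.0000)
    (3,2) via x @ 0.2194
    (3,3) via y @ 0.3200
    (2,3) via x @ 1.3741  # hit
  → r_5 = 1.3741
beam 6: φ=90°, α=195°
  direction (-0.9659, -0.2588); cell (4,2); t to first gridline: x 0.1967, y 3.2455 (then +1.0353 / +3.8637)
    (3,2) via x @ 0.1967
    (2,2) via x @ 1.2320  # hit
  → r_6 = 1.2320
beam 7: φ=135°, α=240°
  direction (-0.5000, -0.8660); cell (4,2); t to first gridline: x 0.3800, y 0.9699 (then +2.0000 / +1.1547)
    (3,2) via x @ 0.3800
    (3,1) via y @ 0.9699
    (3,0) via y @ 2.1246  # hit
  → r_7 = 2.1246

ranges = [0.9353, 1.8738, 3.6200, 1.2009, 1.3741, 1.2320, 2.1246]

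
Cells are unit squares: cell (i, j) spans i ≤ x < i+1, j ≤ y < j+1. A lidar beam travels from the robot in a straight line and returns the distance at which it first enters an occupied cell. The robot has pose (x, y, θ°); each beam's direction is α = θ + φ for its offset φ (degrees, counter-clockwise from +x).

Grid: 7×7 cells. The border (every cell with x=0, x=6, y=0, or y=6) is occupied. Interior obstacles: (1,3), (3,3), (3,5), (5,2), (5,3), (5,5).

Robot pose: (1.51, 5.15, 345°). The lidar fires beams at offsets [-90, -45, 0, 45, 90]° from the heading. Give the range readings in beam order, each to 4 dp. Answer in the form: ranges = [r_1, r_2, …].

ranges = [1.1906, 4.7920, 4.4433, 1.7000, 0.8800]

beam 1: φ=-90°, α=255°
  cosα=-0.2588 sinα=-0.9659 | (1,5) | tMaxX 1.9705 tMaxY 0.1553 | tΔX 3.8637 tΔY 1.0353
    t=0.1553 [y] (1,4)
    t=1.1906 [y] (1,3) — stop
  → r_1 = 1.1906
beam 2: φ=-45°, α=300°
  cosα=0.5000 sinα=-0.8660 | (1,5) | tMaxX 0.9800 tMaxY 0.1732 | tΔX 2.0000 tΔY 1.1547
    t=0.1732 [y] (1,4)
    t=0.9800 [x] (2,4)
    t=1.3279 [y] (2,3)
    t=2.4826 [y] (2,2)
    t=2.9800 [x] (3,2)
    t=3.6373 [y] (3,1)
    t=4.7920 [y] (3,0) — stop
  → r_2 = 4.7920
beam 3: φ=0°, α=345°
  cosα=0.9659 sinα=-0.2588 | (1,5) | tMaxX 0.5073 tMaxY 0.5796 | tΔX 1.0353 tΔY 3.8637
    t=0.5073 [x] (2,5)
    t=0.5796 [y] (2,4)
    t=1.5426 [x] (3,4)
    t=2.5778 [x] (4,4)
    t=3.6131 [x] (5,4)
    t=4.4433 [y] (5,3) — stop
  → r_3 = 4.4433
beam 4: φ=45°, α=30°
  cosα=0.8660 sinα=0.5000 | (1,5) | tMaxX 0.5658 tMaxY 1.7000 | tΔX 1.1547 tΔY 2.0000
    t=0.5658 [x] (2,5)
    t=1.7000 [y] (2,6) — stop
  → r_4 = 1.7000
beam 5: φ=90°, α=75°
  cosα=0.2588 sinα=0.9659 | (1,5) | tMaxX 1.8932 tMaxY 0.8800 | tΔX 3.8637 tΔY 1.0353
    t=0.8800 [y] (1,6) — stop
  → r_5 = 0.8800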